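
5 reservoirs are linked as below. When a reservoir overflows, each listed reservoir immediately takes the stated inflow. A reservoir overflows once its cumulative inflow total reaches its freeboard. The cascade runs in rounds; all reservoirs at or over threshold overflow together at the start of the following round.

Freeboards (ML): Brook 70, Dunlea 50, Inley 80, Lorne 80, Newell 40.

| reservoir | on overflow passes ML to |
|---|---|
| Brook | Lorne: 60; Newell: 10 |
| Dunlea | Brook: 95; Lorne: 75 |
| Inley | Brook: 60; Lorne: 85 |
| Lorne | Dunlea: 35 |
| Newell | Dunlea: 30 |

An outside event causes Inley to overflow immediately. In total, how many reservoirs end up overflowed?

2

Round 1 — Inley overflows (initial).
  Brook: +60 → 60 < 70
  Lorne: +85 → 85 ≥ 80
Round 2 — Lorne overflows.
  Dunlea: +35 → 35 < 50
No further overflows.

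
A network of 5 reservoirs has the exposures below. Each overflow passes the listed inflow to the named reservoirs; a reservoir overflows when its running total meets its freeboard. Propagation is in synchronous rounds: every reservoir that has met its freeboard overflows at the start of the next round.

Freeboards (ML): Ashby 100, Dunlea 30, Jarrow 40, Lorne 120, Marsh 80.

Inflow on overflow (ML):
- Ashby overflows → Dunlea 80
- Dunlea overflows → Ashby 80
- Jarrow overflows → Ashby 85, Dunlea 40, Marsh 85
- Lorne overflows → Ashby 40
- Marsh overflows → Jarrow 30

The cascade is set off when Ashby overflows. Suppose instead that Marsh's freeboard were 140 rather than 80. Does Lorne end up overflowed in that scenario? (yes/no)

no

With Marsh's freeboard at 140:
Round 1 — Ashby overflows (initial).
  Dunlea: +80 → 80 ≥ 30
Round 2 — Dunlea overflows.
No further overflows.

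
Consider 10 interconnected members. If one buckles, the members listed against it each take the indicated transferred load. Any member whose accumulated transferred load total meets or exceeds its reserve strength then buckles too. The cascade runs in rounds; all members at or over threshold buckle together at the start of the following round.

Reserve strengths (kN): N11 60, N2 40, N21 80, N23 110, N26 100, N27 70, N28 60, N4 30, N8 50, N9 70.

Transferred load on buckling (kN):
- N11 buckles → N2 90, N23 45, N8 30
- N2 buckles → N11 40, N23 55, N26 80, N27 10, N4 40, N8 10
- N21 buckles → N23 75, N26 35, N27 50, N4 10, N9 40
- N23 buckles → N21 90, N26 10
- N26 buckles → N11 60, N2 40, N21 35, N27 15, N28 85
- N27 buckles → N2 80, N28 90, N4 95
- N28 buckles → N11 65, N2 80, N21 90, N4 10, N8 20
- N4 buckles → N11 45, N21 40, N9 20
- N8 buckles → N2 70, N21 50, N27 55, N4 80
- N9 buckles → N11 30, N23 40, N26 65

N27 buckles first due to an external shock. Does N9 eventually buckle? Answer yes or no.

no

Round 1 — N27 buckles (initial).
  N2: +80 → 80 ≥ 40
  N28: +90 → 90 ≥ 60
  N4: +95 → 95 ≥ 30
Round 2 — N2, N28, N4 buckle.
  N11: +40+65+45 → 150 ≥ 60
  N21: +90+40 → 130 ≥ 80
  N23: +55 → 55 < 110
  N26: +80 → 80 < 100
  N8: +10+20 → 30 < 50
  N9: +20 → 20 < 70
Round 3 — N11, N21 buckle.
  N23: +45+75 → 175 ≥ 110
  N26: +35 → 115 ≥ 100
  N8: +30 → 60 ≥ 50
  N9: +40 → 60 < 70
Round 4 — N23, N26, N8 buckle.
No further bucklings.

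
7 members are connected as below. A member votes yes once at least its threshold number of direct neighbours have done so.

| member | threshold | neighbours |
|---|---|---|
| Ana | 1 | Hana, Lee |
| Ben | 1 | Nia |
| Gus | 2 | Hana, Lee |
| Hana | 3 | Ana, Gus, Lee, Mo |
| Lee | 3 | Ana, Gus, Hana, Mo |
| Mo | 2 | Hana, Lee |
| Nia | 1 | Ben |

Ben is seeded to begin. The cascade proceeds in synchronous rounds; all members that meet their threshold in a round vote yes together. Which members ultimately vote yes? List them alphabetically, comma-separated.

Ben, Nia

Round 1 — Ben votes yes (initial).
Round 2 — checking thresholds:
  Nia: 1 of 1 neighbours ≥ 1, votes yes.
Round 3 — no new yes votes; cascade stops.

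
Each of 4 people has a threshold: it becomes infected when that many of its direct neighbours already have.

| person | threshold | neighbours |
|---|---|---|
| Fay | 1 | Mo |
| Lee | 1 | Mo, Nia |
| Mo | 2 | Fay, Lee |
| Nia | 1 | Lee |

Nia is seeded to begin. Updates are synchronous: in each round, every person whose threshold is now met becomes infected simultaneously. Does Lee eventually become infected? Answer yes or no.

yes

Round 1 — Nia becomes infected (initial).
Round 2 — checking thresholds:
  Lee: 1 of 2 neighbours ≥ 1, becomes infected.
Round 3 — no new infections; cascade stops.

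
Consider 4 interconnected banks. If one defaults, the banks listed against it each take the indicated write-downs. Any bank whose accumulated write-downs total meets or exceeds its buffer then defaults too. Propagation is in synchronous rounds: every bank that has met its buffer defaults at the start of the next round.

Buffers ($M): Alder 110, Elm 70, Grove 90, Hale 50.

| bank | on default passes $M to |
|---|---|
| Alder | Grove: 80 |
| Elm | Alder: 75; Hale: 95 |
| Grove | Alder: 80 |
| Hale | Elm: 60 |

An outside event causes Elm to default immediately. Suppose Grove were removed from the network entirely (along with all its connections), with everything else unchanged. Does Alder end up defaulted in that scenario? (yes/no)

no

With Grove removed:
Round 1 — Elm defaults (initial).
  Alder: +75 → 75 < 110
  Hale: +95 → 95 ≥ 50
Round 2 — Hale defaults.
No further defaults.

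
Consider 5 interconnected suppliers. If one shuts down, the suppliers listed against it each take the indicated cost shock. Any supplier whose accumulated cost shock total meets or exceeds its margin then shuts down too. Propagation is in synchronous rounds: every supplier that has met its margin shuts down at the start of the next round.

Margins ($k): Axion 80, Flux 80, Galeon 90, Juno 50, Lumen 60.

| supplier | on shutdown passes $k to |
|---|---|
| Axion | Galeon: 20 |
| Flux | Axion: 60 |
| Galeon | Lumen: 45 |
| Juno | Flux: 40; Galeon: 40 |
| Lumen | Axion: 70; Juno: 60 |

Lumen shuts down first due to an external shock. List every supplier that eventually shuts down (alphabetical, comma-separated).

Juno, Lumen

Round 1 — Lumen shuts down (initial).
  Axion: +70 → 70 < 80
  Juno: +60 → 60 ≥ 50
Round 2 — Juno shuts down.
  Flux: +40 → 40 < 80
  Galeon: +40 → 40 < 90
No further shutdowns.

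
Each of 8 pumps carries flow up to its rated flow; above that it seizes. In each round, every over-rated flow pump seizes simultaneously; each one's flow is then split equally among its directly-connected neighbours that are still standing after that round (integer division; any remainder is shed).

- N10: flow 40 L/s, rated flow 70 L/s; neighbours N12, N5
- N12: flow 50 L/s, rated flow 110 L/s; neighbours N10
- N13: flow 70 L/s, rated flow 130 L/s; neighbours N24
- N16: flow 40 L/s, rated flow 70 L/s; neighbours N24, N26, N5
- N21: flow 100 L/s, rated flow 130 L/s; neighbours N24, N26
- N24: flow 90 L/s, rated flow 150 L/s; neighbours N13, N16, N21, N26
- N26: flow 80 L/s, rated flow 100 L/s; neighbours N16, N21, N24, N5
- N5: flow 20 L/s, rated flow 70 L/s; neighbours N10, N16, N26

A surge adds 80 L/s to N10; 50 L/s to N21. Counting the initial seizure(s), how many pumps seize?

Round 1 — N10 at 120 > 70; N21 at 150 > 130. N10, N21 seize.
  N10 sheds 120 L/s to N12, N5: 60 each.
    N12: 50+60 = 110 ≤ 110
    N5: 20+60 = 80 > 70
  N21 sheds 150 L/s to N24, N26: 75 each.
    N24: 90+75 = 165 > 150
    N26: 80+75 = 155 > 100
Round 2 — N24, N26, N5 seize.
  N24 sheds 165 L/s to N13, N16: 82 each (1 lost).
    N13: 70+82 = 152 > 130
    N16: 40+82 = 122 > 70
  N26 sheds 155 L/s to N16: 155 each.
    N16: 122+155 = 277 > 70
  N5 sheds 80 L/s to N16: 80 each.
    N16: 277+80 = 357 > 70
Round 3 — N13, N16 seize.
  N13 sheds 152 L/s: no online neighbours, lost.
  N16 sheds 357 L/s: no online neighbours, lost.
No further seizures.

7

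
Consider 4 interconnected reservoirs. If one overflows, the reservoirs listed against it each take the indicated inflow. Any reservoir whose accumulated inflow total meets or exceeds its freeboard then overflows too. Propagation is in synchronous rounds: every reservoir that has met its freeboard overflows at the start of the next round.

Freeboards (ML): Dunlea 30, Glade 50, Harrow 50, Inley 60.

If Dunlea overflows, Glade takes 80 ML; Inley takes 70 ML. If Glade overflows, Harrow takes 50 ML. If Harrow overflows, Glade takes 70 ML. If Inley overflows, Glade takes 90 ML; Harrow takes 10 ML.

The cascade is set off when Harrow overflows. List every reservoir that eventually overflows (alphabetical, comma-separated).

Glade, Harrow

Round 1 — Harrow overflows (initial).
  Glade: +70 → 70 ≥ 50
Round 2 — Glade overflows.
No further overflows.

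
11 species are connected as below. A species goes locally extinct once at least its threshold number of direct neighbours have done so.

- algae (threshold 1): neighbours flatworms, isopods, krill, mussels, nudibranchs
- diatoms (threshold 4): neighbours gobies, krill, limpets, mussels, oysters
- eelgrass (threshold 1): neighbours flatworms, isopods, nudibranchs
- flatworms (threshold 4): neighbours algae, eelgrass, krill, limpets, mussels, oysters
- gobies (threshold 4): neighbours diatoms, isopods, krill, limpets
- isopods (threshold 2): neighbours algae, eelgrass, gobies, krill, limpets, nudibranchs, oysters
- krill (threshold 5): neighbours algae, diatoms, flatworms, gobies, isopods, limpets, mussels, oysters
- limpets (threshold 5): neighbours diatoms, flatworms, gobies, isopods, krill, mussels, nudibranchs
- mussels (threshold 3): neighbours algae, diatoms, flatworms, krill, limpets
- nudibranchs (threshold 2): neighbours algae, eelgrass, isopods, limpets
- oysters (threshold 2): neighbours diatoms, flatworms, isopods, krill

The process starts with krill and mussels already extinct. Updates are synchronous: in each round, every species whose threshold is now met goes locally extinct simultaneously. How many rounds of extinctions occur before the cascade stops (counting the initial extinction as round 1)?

Round 1 — krill, mussels go locally extinct (initial).
Round 2 — checking thresholds:
  algae: 2 of 5 neighbours ≥ 1, goes locally extinct.
  diatoms: 2 of 5 neighbours < 4, not yet.
  flatworms: 2 of 6 neighbours < 4, not yet.
  gobies: 1 of 4 neighbours < 4, not yet.
  isopods: 1 of 7 neighbours < 2, not yet.
  limpets: 2 of 7 neighbours < 5, not yet.
  oysters: 1 of 4 neighbours < 2, not yet.
Round 3 — checking thresholds:
  diatoms: 2 of 5 neighbours < 4, not yet.
  flatworms: 3 of 6 neighbours < 4, not yet.
  gobies: 1 of 4 neighbours < 4, not yet.
  isopods: 2 of 7 neighbours ≥ 2, goes locally extinct.
  limpets: 2 of 7 neighbours < 5, not yet.
  nudibranchs: 1 of 4 neighbours < 2, not yet.
  oysters: 1 of 4 neighbours < 2, not yet.
Round 4 — checking thresholds:
  diatoms: 2 of 5 neighbours < 4, not yet.
  eelgrass: 1 of 3 neighbours ≥ 1, goes locally extinct.
  flatworms: 3 of 6 neighbours < 4, not yet.
  gobies: 2 of 4 neighbours < 4, not yet.
  limpets: 3 of 7 neighbours < 5, not yet.
  nudibranchs: 2 of 4 neighbours ≥ 2, goes locally extinct.
  oysters: 2 of 4 neighbours ≥ 2, goes locally extinct.
Round 5 — checking thresholds:
  diatoms: 3 of 5 neighbours < 4, not yet.
  flatworms: 5 of 6 neighbours ≥ 4, goes locally extinct.
  gobies: 2 of 4 neighbours < 4, not yet.
  limpets: 4 of 7 neighbours < 5, not yet.
Round 6 — checking thresholds:
  diatoms: 3 of 5 neighbours < 4, not yet.
  gobies: 2 of 4 neighbours < 4, not yet.
  limpets: 5 of 7 neighbours ≥ 5, goes locally extinct.
Round 7 — checking thresholds:
  diatoms: 4 of 5 neighbours ≥ 4, goes locally extinct.
  gobies: 3 of 4 neighbours < 4, not yet.
Round 8 — checking thresholds:
  gobies: 4 of 4 neighbours ≥ 4, goes locally extinct.
Round 9 — no new extinctions; cascade stops.

8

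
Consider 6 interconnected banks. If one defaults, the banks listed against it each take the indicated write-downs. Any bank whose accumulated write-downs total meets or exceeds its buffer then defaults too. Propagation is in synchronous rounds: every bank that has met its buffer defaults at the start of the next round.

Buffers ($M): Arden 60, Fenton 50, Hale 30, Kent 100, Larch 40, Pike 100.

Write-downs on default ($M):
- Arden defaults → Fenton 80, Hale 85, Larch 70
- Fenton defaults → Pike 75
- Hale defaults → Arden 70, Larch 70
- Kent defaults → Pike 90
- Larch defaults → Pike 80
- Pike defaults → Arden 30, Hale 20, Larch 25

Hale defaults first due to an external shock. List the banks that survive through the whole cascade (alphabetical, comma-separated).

Kent

Round 1 — Hale defaults (initial).
  Arden: +70 → 70 ≥ 60
  Larch: +70 → 70 ≥ 40
Round 2 — Arden, Larch default.
  Fenton: +80 → 80 ≥ 50
  Pike: +80 → 80 < 100
Round 3 — Fenton defaults.
  Pike: +75 → 155 ≥ 100
Round 4 — Pike defaults.
No further defaults.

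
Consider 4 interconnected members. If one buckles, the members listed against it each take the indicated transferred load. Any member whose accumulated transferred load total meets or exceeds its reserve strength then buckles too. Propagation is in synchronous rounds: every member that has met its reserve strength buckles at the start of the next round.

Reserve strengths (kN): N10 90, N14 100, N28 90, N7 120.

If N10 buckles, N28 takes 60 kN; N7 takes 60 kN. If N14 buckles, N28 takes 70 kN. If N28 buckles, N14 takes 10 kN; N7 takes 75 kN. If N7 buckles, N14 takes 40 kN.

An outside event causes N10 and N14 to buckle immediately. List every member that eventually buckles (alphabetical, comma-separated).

N10, N14, N28, N7

Round 1 — N10, N14 buckle (initial).
  N28: +60+70 → 130 ≥ 90
  N7: +60 → 60 < 120
Round 2 — N28 buckles.
  N7: +75 → 135 ≥ 120
Round 3 — N7 buckles.
No further bucklings.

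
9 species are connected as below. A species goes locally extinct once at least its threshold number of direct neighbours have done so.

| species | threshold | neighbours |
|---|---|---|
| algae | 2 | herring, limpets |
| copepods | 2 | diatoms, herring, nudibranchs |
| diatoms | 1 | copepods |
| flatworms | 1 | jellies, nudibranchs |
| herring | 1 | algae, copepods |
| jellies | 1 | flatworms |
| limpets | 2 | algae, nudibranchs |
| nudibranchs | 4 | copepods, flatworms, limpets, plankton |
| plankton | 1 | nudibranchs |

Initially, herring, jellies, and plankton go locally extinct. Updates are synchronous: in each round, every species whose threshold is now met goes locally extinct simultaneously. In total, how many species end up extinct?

Round 1 — herring, jellies, plankton go locally extinct (initial).
Round 2 — checking thresholds:
  algae: 1 of 2 neighbours < 2, holds.
  copepods: 1 of 3 neighbours < 2, holds.
  flatworms: 1 of 2 neighbours ≥ 1, goes locally extinct.
  nudibranchs: 1 of 4 neighbours < 4, holds.
Round 3 — no new extinctions; cascade stops.

4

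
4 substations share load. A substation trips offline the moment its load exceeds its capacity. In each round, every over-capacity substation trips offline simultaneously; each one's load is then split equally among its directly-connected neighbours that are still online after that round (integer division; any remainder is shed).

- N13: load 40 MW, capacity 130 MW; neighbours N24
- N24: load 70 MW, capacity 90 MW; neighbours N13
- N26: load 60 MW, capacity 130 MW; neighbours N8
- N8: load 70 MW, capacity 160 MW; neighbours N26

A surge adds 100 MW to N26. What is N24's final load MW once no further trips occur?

70

Round 1 — N26 at 160 > 130. N26 trips offline.
  N26 sheds 160 MW to N8: 160 each.
    N8: 70+160 = 230 > 160
Round 2 — N8 trips offline.
  N8 sheds 230 MW: no online neighbours, lost.
No further trips.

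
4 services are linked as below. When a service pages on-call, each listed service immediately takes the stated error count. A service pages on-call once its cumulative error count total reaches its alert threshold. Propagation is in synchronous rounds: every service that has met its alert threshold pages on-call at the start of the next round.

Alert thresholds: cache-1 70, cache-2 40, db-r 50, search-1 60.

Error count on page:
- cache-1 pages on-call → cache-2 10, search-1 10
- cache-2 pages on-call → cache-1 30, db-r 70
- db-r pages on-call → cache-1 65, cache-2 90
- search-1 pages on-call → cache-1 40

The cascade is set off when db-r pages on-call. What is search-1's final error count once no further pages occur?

Round 1 — db-r pages on-call (initial).
  cache-1: +65 → 65 < 70
  cache-2: +90 → 90 ≥ 40
Round 2 — cache-2 pages on-call.
  cache-1: +30 → 95 ≥ 70
Round 3 — cache-1 pages on-call.
  search-1: +10 → 10 < 60
No further pages.

10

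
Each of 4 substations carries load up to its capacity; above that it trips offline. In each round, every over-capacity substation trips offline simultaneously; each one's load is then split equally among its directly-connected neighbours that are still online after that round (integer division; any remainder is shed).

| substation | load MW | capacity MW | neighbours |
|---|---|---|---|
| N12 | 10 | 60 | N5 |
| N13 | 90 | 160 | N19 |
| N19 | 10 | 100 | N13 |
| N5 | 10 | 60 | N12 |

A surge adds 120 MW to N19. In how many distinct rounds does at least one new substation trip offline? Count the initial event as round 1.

2

Round 1 — N19 at 130 > 100. N19 trips offline.
  N19 sheds 130 MW to N13: 130 each.
    N13: 90+130 = 220 > 160
Round 2 — N13 trips offline.
  N13 sheds 220 MW: no online neighbours, lost.
No further trips.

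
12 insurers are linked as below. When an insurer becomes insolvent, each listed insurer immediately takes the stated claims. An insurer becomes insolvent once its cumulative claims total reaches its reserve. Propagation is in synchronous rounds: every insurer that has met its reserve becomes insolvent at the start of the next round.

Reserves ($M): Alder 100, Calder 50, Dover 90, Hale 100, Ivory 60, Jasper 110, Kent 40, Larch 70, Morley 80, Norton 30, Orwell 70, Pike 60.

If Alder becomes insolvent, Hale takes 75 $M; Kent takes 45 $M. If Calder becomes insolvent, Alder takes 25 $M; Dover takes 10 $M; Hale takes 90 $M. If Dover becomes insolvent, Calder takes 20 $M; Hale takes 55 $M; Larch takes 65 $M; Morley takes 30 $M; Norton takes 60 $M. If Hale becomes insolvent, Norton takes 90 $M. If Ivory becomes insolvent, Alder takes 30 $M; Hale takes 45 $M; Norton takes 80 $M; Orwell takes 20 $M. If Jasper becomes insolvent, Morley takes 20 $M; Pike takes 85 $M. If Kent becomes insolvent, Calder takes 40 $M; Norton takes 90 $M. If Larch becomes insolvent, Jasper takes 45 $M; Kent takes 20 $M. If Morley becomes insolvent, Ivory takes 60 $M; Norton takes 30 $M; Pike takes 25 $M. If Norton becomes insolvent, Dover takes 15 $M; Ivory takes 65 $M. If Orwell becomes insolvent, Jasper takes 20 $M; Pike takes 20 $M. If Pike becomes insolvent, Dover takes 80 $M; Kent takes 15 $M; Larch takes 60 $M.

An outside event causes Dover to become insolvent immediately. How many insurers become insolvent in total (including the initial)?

4

Round 1 — Dover becomes insolvent (initial).
  Calder: +20 → 20 < 50
  Hale: +55 → 55 < 100
  Larch: +65 → 65 < 70
  Morley: +30 → 30 < 80
  Norton: +60 → 60 ≥ 30
Round 2 — Norton becomes insolvent.
  Ivory: +65 → 65 ≥ 60
Round 3 — Ivory becomes insolvent.
  Alder: +30 → 30 < 100
  Hale: +45 → 100 ≥ 100
  Orwell: +20 → 20 < 70
Round 4 — Hale becomes insolvent.
No further insolvencies.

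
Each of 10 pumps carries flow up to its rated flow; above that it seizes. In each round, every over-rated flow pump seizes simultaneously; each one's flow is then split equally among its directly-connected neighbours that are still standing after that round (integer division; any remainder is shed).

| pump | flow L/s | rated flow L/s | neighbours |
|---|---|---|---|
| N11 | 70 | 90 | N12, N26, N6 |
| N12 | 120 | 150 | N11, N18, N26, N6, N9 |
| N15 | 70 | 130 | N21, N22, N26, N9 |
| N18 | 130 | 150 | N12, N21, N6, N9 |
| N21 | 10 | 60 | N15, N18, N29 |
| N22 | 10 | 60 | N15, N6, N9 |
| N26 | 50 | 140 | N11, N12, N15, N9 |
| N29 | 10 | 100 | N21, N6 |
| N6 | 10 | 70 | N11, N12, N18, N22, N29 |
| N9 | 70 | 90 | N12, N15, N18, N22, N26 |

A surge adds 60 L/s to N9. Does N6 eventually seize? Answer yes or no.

Round 1 — N9 at 130 > 90. N9 seizes.
  N9 sheds 130 L/s to N12, N15, N18, N22, N26: 26 each.
    N12: 120+26 = 146 ≤ 150
    N15: 70+26 = 96 ≤ 130
    N18: 130+26 = 156 > 150
    N22: 10+26 = 36 ≤ 60
    N26: 50+26 = 76 ≤ 140
Round 2 — N18 seizes.
  N18 sheds 156 L/s to N12, N21, N6: 52 each.
    N12: 146+52 = 198 > 150
    N21: 10+52 = 62 > 60
    N6: 10+52 = 62 ≤ 70
Round 3 — N12, N21 seize.
  N12 sheds 198 L/s to N11, N26, N6: 66 each.
    N11: 70+66 = 136 > 90
    N26: 76+66 = 142 > 140
    N6: 62+66 = 128 > 70
  N21 sheds 62 L/s to N15, N29: 31 each.
    N15: 96+31 = 127 ≤ 130
    N29: 10+31 = 41 ≤ 100
Round 4 — N11, N26, N6 seize.
  N11 sheds 136 L/s: no online neighbours, lost.
  N26 sheds 142 L/s to N15: 142 each.
    N15: 127+142 = 269 > 130
  N6 sheds 128 L/s to N22, N29: 64 each.
    N22: 36+64 = 100 > 60
    N29: 41+64 = 105 > 100
Round 5 — N15, N22, N29 seize.
  N15 sheds 269 L/s: no online neighbours, lost.
  N22 sheds 100 L/s: no online neighbours, lost.
  N29 sheds 105 L/s: no online neighbours, lost.
No further seizures.

yes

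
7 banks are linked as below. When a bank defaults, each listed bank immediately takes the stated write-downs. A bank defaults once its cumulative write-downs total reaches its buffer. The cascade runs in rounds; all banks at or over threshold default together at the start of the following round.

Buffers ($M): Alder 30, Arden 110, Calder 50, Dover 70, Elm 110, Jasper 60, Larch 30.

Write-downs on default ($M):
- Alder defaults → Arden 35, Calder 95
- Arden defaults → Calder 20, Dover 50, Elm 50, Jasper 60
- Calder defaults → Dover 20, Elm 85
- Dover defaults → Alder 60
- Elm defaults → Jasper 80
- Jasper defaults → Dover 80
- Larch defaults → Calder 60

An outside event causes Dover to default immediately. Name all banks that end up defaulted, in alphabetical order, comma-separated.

Round 1 — Dover defaults (initial).
  Alder: +60 → 60 ≥ 30
Round 2 — Alder defaults.
  Arden: +35 → 35 < 110
  Calder: +95 → 95 ≥ 50
Round 3 — Calder defaults.
  Elm: +85 → 85 < 110
No further defaults.

Alder, Calder, Dover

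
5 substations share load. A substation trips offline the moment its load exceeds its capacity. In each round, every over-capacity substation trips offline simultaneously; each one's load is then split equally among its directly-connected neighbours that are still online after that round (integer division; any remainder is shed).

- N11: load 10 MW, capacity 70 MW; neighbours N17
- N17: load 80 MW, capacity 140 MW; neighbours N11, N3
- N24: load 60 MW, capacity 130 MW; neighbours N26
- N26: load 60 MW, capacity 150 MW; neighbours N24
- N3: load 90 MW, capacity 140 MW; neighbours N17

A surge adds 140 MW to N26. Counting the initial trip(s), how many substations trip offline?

Round 1 — N26 at 200 > 150. N26 trips offline.
  N26 sheds 200 MW to N24: 200 each.
    N24: 60+200 = 260 > 130
Round 2 — N24 trips offline.
  N24 sheds 260 MW: no online neighbours, lost.
No further trips.

2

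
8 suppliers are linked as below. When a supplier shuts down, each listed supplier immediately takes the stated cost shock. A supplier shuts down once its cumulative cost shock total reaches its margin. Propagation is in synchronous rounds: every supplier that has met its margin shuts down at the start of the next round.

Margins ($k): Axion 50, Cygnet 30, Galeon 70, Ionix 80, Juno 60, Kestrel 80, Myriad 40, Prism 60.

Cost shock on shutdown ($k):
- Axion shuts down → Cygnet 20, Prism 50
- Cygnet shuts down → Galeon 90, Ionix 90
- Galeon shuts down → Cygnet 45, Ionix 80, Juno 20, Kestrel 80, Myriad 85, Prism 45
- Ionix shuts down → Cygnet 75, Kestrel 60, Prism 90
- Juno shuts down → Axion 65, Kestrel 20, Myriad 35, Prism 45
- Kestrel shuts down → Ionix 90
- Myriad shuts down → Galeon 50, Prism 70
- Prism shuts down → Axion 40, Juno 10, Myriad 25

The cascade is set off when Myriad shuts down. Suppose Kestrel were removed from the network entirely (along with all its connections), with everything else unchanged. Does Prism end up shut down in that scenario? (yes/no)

yes

With Kestrel removed:
Round 1 — Myriad shuts down (initial).
  Galeon: +50 → 50 < 70
  Prism: +70 → 70 ≥ 60
Round 2 — Prism shuts down.
  Axion: +40 → 40 < 50
  Juno: +10 → 10 < 60
No further shutdowns.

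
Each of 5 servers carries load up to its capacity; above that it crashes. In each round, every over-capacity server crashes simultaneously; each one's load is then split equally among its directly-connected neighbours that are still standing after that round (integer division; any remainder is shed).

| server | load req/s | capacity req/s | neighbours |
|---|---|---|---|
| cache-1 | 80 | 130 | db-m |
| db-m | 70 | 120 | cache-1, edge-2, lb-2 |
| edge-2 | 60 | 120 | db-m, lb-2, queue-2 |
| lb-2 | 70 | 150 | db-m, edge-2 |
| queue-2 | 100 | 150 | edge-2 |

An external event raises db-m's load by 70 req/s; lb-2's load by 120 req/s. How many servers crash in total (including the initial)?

Round 1 — db-m at 140 > 120; lb-2 at 190 > 150. db-m, lb-2 crash.
  db-m sheds 140 req/s to cache-1, edge-2: 70 each.
    cache-1: 80+70 = 150 > 130
    edge-2: 60+70 = 130 > 120
  lb-2 sheds 190 req/s to edge-2: 190 each.
    edge-2: 130+190 = 320 > 120
Round 2 — cache-1, edge-2 crash.
  cache-1 sheds 150 req/s: no online neighbours, lost.
  edge-2 sheds 320 req/s to queue-2: 320 each.
    queue-2: 100+320 = 420 > 150
Round 3 — queue-2 crashes.
  queue-2 sheds 420 req/s: no online neighbours, lost.
No further crashes.

5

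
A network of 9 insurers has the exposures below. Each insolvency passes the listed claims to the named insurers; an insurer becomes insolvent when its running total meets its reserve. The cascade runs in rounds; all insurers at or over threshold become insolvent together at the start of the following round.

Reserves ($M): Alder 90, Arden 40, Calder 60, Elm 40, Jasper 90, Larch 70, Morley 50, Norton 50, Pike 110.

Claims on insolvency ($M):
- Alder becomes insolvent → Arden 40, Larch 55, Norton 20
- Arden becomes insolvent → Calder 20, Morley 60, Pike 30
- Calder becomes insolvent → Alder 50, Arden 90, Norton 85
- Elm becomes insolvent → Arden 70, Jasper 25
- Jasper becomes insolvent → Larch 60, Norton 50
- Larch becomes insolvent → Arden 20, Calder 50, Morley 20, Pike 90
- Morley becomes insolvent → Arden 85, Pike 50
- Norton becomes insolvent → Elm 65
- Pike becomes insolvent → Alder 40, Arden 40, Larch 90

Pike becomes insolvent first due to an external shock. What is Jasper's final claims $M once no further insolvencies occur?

Round 1 — Pike becomes insolvent (initial).
  Alder: +40 → 40 < 90
  Arden: +40 → 40 ≥ 40
  Larch: +90 → 90 ≥ 70
Round 2 — Arden, Larch become insolvent.
  Calder: +20+50 → 70 ≥ 60
  Morley: +60+20 → 80 ≥ 50
Round 3 — Calder, Morley become insolvent.
  Alder: +50 → 90 ≥ 90
  Norton: +85 → 85 ≥ 50
Round 4 — Alder, Norton become insolvent.
  Elm: +65 → 65 ≥ 40
Round 5 — Elm becomes insolvent.
  Jasper: +25 → 25 < 90
No further insolvencies.

25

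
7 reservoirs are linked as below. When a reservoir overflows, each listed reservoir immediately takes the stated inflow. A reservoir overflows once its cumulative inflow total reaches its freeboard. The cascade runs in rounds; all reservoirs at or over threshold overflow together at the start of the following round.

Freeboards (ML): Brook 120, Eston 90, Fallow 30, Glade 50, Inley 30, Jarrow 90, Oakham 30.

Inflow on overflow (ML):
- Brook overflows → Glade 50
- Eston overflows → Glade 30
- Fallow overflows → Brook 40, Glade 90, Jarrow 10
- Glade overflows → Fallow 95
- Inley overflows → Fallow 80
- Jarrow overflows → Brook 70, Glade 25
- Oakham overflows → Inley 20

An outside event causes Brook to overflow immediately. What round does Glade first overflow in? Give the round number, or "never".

2

Round 1 — Brook overflows (initial).
  Glade: +50 → 50 ≥ 50
Round 2 — Glade overflows.
  Fallow: +95 → 95 ≥ 30
Round 3 — Fallow overflows.
  Jarrow: +10 → 10 < 90
No further overflows.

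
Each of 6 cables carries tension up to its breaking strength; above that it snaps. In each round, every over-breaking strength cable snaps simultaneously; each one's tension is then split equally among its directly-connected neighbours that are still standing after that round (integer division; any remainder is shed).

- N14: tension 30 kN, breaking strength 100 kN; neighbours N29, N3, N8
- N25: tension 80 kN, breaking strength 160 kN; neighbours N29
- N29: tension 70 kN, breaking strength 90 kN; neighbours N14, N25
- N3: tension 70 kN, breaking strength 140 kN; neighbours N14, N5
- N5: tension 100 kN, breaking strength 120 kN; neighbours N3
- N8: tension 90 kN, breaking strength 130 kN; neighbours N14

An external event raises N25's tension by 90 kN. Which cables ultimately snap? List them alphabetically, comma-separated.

N14, N25, N29, N3, N5, N8

Round 1 — N25 at 170 > 160. N25 snaps.
  N25 sheds 170 kN to N29: 170 each.
    N29: 70+170 = 240 > 90
Round 2 — N29 snaps.
  N29 sheds 240 kN to N14: 240 each.
    N14: 30+240 = 270 > 100
Round 3 — N14 snaps.
  N14 sheds 270 kN to N3, N8: 135 each.
    N3: 70+135 = 205 > 140
    N8: 90+135 = 225 > 130
Round 4 — N3, N8 snap.
  N3 sheds 205 kN to N5: 205 each.
    N5: 100+205 = 305 > 120
  N8 sheds 225 kN: no online neighbours, lost.
Round 5 — N5 snaps.
  N5 sheds 305 kN: no online neighbours, lost.
No further breaks.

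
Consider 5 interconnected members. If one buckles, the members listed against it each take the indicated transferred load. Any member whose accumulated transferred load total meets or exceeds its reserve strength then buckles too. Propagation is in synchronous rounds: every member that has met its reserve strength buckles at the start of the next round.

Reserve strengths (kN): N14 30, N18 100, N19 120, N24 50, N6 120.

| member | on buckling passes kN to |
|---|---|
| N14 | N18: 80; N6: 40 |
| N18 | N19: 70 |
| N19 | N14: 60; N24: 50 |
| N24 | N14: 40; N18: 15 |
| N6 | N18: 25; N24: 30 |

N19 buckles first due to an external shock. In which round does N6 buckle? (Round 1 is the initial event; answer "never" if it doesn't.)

never

Round 1 — N19 buckles (initial).
  N14: +60 → 60 ≥ 30
  N24: +50 → 50 ≥ 50
Round 2 — N14, N24 buckle.
  N18: +80+15 → 95 < 100
  N6: +40 → 40 < 120
No further bucklings.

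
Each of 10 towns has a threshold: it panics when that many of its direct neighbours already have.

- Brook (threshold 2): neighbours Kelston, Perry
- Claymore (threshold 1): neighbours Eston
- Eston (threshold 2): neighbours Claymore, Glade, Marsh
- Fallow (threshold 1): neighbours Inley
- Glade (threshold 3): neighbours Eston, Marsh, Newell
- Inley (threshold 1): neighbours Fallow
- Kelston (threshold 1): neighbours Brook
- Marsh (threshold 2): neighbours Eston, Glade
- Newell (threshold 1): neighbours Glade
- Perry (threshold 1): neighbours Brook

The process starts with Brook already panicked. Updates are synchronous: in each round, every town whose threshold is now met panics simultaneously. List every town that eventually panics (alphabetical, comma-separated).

Round 1 — Brook panics (initial).
Round 2 — checking thresholds:
  Kelston: 1 of 1 neighbours ≥ 1, panics.
  Perry: 1 of 1 neighbours ≥ 1, panics.
Round 3 — no new panics; cascade stops.

Brook, Kelston, Perry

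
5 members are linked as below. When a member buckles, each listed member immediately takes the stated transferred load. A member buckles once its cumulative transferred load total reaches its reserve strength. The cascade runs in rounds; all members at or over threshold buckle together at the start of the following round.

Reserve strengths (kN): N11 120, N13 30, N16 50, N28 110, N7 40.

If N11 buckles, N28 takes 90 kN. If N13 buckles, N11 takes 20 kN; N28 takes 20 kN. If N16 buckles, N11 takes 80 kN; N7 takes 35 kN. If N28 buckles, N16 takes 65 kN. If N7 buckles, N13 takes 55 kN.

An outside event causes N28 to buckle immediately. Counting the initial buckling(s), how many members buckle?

2

Round 1 — N28 buckles (initial).
  N16: +65 → 65 ≥ 50
Round 2 — N16 buckles.
  N11: +80 → 80 < 120
  N7: +35 → 35 < 40
No further bucklings.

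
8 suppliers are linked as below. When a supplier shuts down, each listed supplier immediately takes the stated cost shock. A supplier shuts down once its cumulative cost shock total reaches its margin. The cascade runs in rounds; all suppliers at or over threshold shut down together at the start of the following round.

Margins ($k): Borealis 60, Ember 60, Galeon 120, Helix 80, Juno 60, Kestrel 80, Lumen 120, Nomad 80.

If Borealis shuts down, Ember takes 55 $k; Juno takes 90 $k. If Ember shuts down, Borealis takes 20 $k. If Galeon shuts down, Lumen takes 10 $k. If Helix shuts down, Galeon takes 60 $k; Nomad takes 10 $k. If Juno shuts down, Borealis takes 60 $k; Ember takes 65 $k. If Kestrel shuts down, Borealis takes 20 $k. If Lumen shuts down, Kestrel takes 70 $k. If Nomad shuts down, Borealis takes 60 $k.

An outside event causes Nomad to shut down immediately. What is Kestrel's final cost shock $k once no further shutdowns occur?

0

Round 1 — Nomad shuts down (initial).
  Borealis: +60 → 60 ≥ 60
Round 2 — Borealis shuts down.
  Ember: +55 → 55 < 60
  Juno: +90 → 90 ≥ 60
Round 3 — Juno shuts down.
  Ember: +65 → 120 ≥ 60
Round 4 — Ember shuts down.
No further shutdowns.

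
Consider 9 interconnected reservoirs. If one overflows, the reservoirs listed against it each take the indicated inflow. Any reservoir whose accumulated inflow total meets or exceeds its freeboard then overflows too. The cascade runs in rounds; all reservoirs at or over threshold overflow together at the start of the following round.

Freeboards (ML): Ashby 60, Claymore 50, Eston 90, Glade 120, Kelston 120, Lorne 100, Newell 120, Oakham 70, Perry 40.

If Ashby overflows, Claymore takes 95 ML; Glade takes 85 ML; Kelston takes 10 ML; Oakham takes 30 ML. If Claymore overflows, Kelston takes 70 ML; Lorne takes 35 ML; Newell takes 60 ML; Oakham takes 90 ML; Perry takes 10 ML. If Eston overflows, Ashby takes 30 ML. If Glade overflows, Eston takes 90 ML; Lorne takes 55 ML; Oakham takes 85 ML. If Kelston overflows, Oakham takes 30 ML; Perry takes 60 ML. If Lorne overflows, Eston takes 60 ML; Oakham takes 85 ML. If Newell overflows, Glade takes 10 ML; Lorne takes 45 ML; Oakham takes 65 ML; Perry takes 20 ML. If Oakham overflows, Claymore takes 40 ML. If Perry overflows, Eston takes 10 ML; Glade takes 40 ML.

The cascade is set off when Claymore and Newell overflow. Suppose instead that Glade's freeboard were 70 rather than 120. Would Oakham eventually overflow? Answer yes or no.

yes

With Glade's freeboard at 70:
Round 1 — Claymore, Newell overflow (initial).
  Glade: +10 → 10 < 70
  Kelston: +70 → 70 < 120
  Lorne: +35+45 → 80 < 100
  Oakham: +90+65 → 155 ≥ 70
  Perry: +10+20 → 30 < 40
Round 2 — Oakham overflows.
No further overflows.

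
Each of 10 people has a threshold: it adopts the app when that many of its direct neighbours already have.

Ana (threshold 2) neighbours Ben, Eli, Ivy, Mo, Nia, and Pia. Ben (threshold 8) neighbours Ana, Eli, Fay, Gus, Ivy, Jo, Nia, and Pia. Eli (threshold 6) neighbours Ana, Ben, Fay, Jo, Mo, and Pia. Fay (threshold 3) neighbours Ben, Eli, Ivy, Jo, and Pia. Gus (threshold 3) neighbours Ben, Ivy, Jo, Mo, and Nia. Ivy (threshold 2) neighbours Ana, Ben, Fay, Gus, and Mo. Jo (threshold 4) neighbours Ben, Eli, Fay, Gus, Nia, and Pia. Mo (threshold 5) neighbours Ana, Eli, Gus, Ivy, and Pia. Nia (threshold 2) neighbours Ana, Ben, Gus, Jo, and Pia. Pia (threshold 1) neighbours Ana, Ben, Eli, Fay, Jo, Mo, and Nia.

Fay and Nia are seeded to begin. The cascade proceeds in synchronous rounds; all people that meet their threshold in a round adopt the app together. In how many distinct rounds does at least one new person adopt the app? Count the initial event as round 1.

Round 1 — Fay, Nia adopt the app (initial).
Round 2 — checking thresholds:
  Ana: 1 of 6 neighbours < 2, not yet.
  Ben: 2 of 8 neighbours < 8, not yet.
  Eli: 1 of 6 neighbours < 6, not yet.
  Gus: 1 of 5 neighbours < 3, not yet.
  Ivy: 1 of 5 neighbours < 2, not yet.
  Jo: 2 of 6 neighbours < 4, not yet.
  Pia: 2 of 7 neighbours ≥ 1, adopts the app.
Round 3 — checking thresholds:
  Ana: 2 of 6 neighbours ≥ 2, adopts the app.
  Ben: 3 of 8 neighbours < 8, not yet.
  Eli: 2 of 6 neighbours < 6, not yet.
  Gus: 1 of 5 neighbours < 3, not yet.
  Ivy: 1 of 5 neighbours < 2, not yet.
  Jo: 3 of 6 neighbours < 4, not yet.
  Mo: 1 of 5 neighbours < 5, not yet.
Round 4 — checking thresholds:
  Ben: 4 of 8 neighbours < 8, not yet.
  Eli: 3 of 6 neighbours < 6, not yet.
  Gus: 1 of 5 neighbours < 3, not yet.
  Ivy: 2 of 5 neighbours ≥ 2, adopts the app.
  Jo: 3 of 6 neighbours < 4, not yet.
  Mo: 2 of 5 neighbours < 5, not yet.
Round 5 — no new adoptions; cascade stops.

4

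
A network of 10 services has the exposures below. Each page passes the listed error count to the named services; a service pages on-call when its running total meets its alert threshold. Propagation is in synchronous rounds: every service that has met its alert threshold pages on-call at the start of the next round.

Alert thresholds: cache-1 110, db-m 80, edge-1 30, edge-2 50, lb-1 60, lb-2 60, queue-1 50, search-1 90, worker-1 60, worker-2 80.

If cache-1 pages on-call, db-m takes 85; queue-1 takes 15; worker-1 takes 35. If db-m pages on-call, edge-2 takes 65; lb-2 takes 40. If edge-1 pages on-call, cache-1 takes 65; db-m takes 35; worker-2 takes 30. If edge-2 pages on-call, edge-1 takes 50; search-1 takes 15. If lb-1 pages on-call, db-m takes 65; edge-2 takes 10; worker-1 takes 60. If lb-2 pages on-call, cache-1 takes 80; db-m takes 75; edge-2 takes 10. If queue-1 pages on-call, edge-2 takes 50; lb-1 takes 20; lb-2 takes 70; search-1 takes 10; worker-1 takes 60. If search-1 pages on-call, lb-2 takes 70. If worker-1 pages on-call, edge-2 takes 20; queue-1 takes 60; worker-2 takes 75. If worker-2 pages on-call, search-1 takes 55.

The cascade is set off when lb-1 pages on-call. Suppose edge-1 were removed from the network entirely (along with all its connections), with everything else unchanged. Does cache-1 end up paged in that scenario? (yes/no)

no

With edge-1 removed:
Round 1 — lb-1 pages on-call (initial).
  db-m: +65 → 65 < 80
  edge-2: +10 → 10 < 50
  worker-1: +60 → 60 ≥ 60
Round 2 — worker-1 pages on-call.
  edge-2: +20 → 30 < 50
  queue-1: +60 → 60 ≥ 50
  worker-2: +75 → 75 < 80
Round 3 — queue-1 pages on-call.
  edge-2: +50 → 80 ≥ 50
  lb-2: +70 → 70 ≥ 60
  search-1: +10 → 10 < 90
Round 4 — edge-2, lb-2 page on-call.
  cache-1: +80 → 80 < 110
  db-m: +75 → 140 ≥ 80
  search-1: +15 → 25 < 90
Round 5 — db-m pages on-call.
No further pages.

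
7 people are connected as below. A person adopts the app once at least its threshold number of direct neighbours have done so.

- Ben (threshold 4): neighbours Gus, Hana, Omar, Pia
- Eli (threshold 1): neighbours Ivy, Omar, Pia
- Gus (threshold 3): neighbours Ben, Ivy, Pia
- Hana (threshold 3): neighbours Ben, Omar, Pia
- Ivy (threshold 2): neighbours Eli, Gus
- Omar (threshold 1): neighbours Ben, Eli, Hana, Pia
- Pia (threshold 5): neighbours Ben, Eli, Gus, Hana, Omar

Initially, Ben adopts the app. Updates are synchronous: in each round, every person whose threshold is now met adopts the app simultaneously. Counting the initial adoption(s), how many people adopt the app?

3

Round 1 — Ben adopts the app (initial).
Round 2 — checking thresholds:
  Gus: 1 of 3 neighbours < 3, below threshold.
  Hana: 1 of 3 neighbours < 3, below threshold.
  Omar: 1 of 4 neighbours ≥ 1, adopts the app.
  Pia: 1 of 5 neighbours < 5, below threshold.
Round 3 — checking thresholds:
  Eli: 1 of 3 neighbours ≥ 1, adopts the app.
  Gus: 1 of 3 neighbours < 3, below threshold.
  Hana: 2 of 3 neighbours < 3, below threshold.
  Pia: 2 of 5 neighbours < 5, below threshold.
Round 4 — no new adoptions; cascade stops.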